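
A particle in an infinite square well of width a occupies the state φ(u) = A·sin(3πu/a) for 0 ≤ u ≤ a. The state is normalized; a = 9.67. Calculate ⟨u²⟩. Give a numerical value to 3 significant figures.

⟨u²⟩ = ∫ u^2 |φ|² du over the full domain.
Using sin²θ = (1 − cos 2θ)/2, evaluating both integrals, ⟨u²⟩ = -a^2/(18·π^2) + a^2/3.
Putting a = 9.67 gives 30.64.

⟨u^2⟩ ≈ 30.6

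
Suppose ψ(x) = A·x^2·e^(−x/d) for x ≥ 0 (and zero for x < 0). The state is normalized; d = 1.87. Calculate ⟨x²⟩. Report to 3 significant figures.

The expectation value is the |ψ|²-weighted average of x^2: ∫ x^2|ψ|² dx.
Using ∫₀^∞ xⁿ e^(−αx) dx = n!/αⁿ⁺¹, the ratio of the moment integral to the normalization integral gives ⟨x²⟩ = 15·d^2/2.
With d = 1.87, ⟨x^2⟩ = 26.23.

⟨x^2⟩ ≈ 26.2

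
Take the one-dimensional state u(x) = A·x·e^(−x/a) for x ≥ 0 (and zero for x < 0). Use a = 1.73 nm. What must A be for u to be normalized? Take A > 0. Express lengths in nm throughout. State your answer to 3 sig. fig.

A ≈ 0.879 nm^(-3/2)

Require ∫ |u|² dx = 1 over the whole domain.
Using ∫₀^∞ xⁿ e^(−αx) dx = n!/αⁿ⁺¹, carrying out the integral gives A² · a^3/4.
Hence A² = 1/[a^3/4].
Plugging in a = 1.73 yields A = 0.8789.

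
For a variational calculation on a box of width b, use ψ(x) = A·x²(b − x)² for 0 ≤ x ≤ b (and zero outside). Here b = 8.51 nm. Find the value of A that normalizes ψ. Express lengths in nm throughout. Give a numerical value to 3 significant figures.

A ≈ 0.00164 nm^(-9/2)

The normalization condition is ∫|ψ|² dx = 1 from 0 to b.
Expanding the polynomial and integrating term by term, with ψ = A·x²(b − x)², the integral evaluates to A²·[b^9/630].
Plugging in b = 8.51 yields A = 0.001641.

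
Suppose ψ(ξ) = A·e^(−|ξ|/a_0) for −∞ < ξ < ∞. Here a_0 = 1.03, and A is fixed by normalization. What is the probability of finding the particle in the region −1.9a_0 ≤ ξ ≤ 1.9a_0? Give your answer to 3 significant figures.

P ≈ 0.978

|ψ|² is the probability density, so P = ∫_{−1.9a_0}^{1.9a_0} |ψ|² dξ.
Since A² = 1/(a_0), this is the region integral divided by the full normalization integral.
By symmetry take twice the ξ ≥ 0 contribution in numerator and denominator; the 2's cancel. Let u = ξ/a_0; then A² and the length scale cancel, so P = ∫_{0}^{1.9} e^(-2·u) du ÷ ∫_{0}^{∞} e^(-2·u) du.
An antiderivative of e^(-2·u) is -e^(-2·u)/2; evaluating from 0 to 1.9 gives 1/2 - e^(-19/5)/2, while the full integral is 1/2.
The result is P = 0.9776.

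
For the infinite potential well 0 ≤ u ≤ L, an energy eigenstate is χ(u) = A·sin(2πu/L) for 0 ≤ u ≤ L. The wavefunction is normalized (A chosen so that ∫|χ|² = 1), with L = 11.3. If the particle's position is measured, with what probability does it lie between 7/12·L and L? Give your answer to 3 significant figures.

P ≈ 0.486

P = ∫_{7/12·L}^{L} |χ(u)|² du.
The normalization integral ∫|χ|²du over the whole domain equals L/2·A², and A² cancels in the ratio.
Let t = u/L; then A² and the length scale cancel, so P = ∫_{7/12}^{1} sin(2·π·t)^2 dt ÷ ∫_{0}^{1} sin(2·π·t)^2 dt.
With ∫ sin(2·π·t)^2 dt = t/2 - sin(4·π·t)/(8·π) + C, the region integral is √(3)/(16·π) + 5/24 and the full one is 1/2.
Evaluating gives P = √(3)/(8·π) + 5/12.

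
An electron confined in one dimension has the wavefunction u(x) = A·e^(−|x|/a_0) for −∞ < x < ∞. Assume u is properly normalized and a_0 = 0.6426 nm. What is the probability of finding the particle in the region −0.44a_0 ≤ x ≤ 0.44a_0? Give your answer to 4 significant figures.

P = ∫_{−0.44a_0}^{0.44a_0} |u(x)|² dx.
Since A² = 1/(a_0), this is the region integral divided by the full normalization integral.
By symmetry take twice the x ≥ 0 contribution in numerator and denominator; the 2's cancel. Substituting t = x/a_0, A² and the length scale cancel in the ratio: P = ∫_{0}^{0.44} e^(-2·t) dt / ∫_{0}^{∞} e^(-2·t) dt.
Using ∫ e^(-2·t) dt = -e^(-2·t)/2, the numerator is 1/2 - e^(-22/25)/2 and the denominator is 1/2.
This works out to P = 0.58522.

P ≈ 0.5852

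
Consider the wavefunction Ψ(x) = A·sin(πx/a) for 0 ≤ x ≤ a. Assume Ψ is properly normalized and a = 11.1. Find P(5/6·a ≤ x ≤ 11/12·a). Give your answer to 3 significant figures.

The probability is P = ∫ |Ψ|² dx over [5/6·a, 11/12·a].
The normalization integral ∫|Ψ|²dx over the whole domain equals a/2·A², and A² cancels in the ratio.
Substituting u = x/a, A² and the length scale cancel in the ratio: P = ∫_{5/6}^{11/12} sin(π·u)^2 du / ∫_{0}^{1} sin(π·u)^2 du.
Using ∫ sin(π·u)^2 du = u/2 - sin(2·π·u)/(4·π), the numerator is -√(3)/(8·π) + 1/(8·π) + 1/24 and the denominator is 1/2.
Taking the ratio, P = (-3·√(3) + 3 + π)/(12·π).

P ≈ 0.0251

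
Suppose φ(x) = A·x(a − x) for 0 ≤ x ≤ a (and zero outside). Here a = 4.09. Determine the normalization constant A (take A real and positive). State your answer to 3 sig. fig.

Require ∫ |φ|² dx = 1 over the whole domain.
Expanding the polynomial and integrating term by term, carrying out the integral gives A² · a^5/30.
Plugging in a = 4.09 yields A = 0.1619.

A ≈ 0.162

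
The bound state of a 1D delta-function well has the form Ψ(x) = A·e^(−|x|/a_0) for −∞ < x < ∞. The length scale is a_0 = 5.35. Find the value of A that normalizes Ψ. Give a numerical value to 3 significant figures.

A ≈ 0.432

Normalization requires ∫|Ψ|² dx = 1, integrated from −∞ to ∞.
The integral (without the A² prefactor) comes out to a_0.
So A² = (a_0)^(−1).
Plugging in a_0 = 5.35 yields A = 0.4323.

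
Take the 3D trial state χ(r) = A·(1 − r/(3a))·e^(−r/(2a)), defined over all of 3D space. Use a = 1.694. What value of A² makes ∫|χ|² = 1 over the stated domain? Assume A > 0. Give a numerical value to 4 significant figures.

The normalization condition is ∫|χ|² 4πr² dr = 1 from 0 to ∞.
In 3D with spherical symmetry the volume element is 4πr² dr.
Recall ∫₀^∞ r^m e^(−r/β) dr = m!·β^(m+1), ∫|χ|² 4πr² dr = A²·(8·π·a^3/3).
Hence A² = 1/[8·π·a^3/3].
With a = 1.694: A² = 0.024555 and A = 0.15670.

A^2 ≈ 0.02456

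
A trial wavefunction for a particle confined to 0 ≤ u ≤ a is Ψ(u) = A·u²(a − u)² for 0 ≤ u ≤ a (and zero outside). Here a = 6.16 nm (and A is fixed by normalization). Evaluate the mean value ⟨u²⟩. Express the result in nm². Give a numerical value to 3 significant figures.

⟨u^2⟩ ≈ 10.3 nm^2

The expectation value is the |Ψ|²-weighted average of u^2: ∫ u^2|Ψ|² du.
Expanding the polynomial and integrating term by term, the ratio of the moment integral to the normalization integral gives ⟨u²⟩ = 3·a^2/11.
Putting a = 6.16 gives 10.35.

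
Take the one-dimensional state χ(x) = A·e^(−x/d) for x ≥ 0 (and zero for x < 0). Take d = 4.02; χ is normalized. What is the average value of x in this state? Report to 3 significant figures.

⟨x⟩ ≈ 2.01

By definition ⟨x⟩ = ∫ x |χ(x)|² dx.
Since the A² factors cancel between numerator and denominator, ⟨x⟩ = d/2.
Putting d = 4.02 gives 2.010.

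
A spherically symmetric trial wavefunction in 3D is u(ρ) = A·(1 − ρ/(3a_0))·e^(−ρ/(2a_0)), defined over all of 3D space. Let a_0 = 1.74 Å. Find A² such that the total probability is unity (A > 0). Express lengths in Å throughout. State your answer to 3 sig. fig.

Require ∫ |u|² 4πρ² dρ = 1 over the whole domain.
In 3D with spherical symmetry the volume element is 4πρ² dρ.
With ∫₀^∞ ρ^4 e^(−αρ) dρ = 4!/α^5, the integral (without the A² prefactor) comes out to 8·π·a_0^3/3.
So A² = (8·π·a_0^3/3)^(−1).
With a_0 = 1.74: A² = 0.02266 and A = 0.1505.

A^2 ≈ 0.0227 Å^(-3)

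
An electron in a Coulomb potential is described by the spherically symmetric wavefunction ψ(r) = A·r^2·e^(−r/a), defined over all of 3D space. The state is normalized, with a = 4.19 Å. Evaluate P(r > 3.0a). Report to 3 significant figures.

P = ∫ |ψ|² 4πr² dr over r > 3.0a.
The full normalization integral is A²·[45·π·a^7/2] = 1, fixing A².
Let u = r/a; then A², 4π and the length scale all cancel, so P = ∫_{3.0}^{∞} u^6·e^(-2·u) du ÷ ∫_{0}^{∞} u^6·e^(-2·u) du.
An antiderivative of u^6·e^(-2·u) is -(4·u^6 + 12·u^5 + 30·u^4 + 60·u^3 + 90·u^2 + 90·u + 45)·e^(-2·u)/8; evaluating from 3.0 to ∞ gives ≈ 3.4105, while the full integral is 45/8.
The region integral divided by the full integral gives P = 0.6063.

P ≈ 0.606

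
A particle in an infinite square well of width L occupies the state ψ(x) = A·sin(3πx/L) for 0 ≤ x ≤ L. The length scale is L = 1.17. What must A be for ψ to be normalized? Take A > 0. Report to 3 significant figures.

A ≈ 1.31

Normalization requires ∫|ψ|² dx = 1, integrated from 0 to L.
The integral (without the A² prefactor) comes out to L/2.
Hence A² = 1/[L/2].
With L = 1.17: A² = 1.709 and A = 1.307.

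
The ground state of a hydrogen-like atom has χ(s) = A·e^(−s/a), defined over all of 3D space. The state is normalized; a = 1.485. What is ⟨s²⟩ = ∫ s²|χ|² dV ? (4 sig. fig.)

⟨s^2⟩ ≈ 6.616

The expectation value is the |χ|²-weighted average of s^2: ∫ s^2|χ|² 4πs² ds.
Using ∫₀^∞ sⁿ e^(−αs) ds = n!/αⁿ⁺¹, evaluating both integrals, ⟨s²⟩ = 3·a^2.
Putting a = 1.485 gives 6.6157.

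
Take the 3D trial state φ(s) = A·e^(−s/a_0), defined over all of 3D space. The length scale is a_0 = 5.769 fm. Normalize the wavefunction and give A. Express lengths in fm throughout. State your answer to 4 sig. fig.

Require ∫ |φ|² 4πs² ds = 1 over the whole domain.
(Spherical symmetry: dV = 4πs² ds.)
Using ∫₀^∞ sⁿ e^(−αs) ds = n!/αⁿ⁺¹, carrying out the integral gives A² · π·a_0^3.
Setting this equal to 1 gives A² = 1/(π·a_0^3).
Plugging in a_0 = 5.769 yields A = 0.040717.

A ≈ 0.04072 fm^(-3/2)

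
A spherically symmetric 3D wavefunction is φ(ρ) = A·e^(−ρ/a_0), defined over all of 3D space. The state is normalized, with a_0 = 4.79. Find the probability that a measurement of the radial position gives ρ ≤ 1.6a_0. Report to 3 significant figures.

With dV = 4πρ²dρ, the probability is ∫|φ|² dV over ρ ≤ 1.6a_0.
Normalization gives A² = 1/(π·a_0^3).
Let u = ρ/a_0; then A², 4π and the length scale all cancel, so P = ∫_{0}^{1.6} u^2·e^(-2·u) du ÷ ∫_{0}^{∞} u^2·e^(-2·u) du.
Using ∫ u^2·e^(-2·u) du = -(2·u^2 + 2·u + 1)·e^(-2·u)/4, the numerator is 1/4 - 233·e^(-16/5)/100 and the denominator is 1/4.
Taking the ratio yields P = 0.6201.

P ≈ 0.620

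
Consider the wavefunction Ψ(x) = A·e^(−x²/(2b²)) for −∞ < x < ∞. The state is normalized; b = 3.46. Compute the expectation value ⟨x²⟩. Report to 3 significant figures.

⟨x²⟩ = ∫ x^2 |Ψ|² dx over the full domain.
Evaluating both integrals, ⟨x²⟩ = b^2/2.
With b = 3.46, ⟨x^2⟩ = 5.986.

⟨x^2⟩ ≈ 5.99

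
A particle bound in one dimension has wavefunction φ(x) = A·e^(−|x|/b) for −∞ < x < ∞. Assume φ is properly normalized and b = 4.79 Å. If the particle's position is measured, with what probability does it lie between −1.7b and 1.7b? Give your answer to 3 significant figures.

The probability is P = ∫ |φ|² dx over [−1.7b, 1.7b].
The normalization integral ∫|φ|²dx over the whole domain equals b·A², and A² cancels in the ratio.
Both integrals are even about x = 0, so only the x ≥ 0 halves are needed (the factors of 2 cancel). Let u = x/b; then A² and the length scale cancel, so P = ∫_{0}^{1.7} e^(-2·u) du ÷ ∫_{0}^{∞} e^(-2·u) du.
With ∫ e^(-2·u) du = -e^(-2·u)/2 + C, the region integral is 1/2 - e^(-17/5)/2 and the full one is 1/2.
Evaluating gives P = 0.9666.

P ≈ 0.967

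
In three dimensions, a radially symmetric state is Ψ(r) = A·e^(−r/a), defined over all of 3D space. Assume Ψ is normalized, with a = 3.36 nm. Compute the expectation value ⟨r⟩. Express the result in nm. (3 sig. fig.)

The expectation value is the |Ψ|²-weighted average of r: ∫ r|Ψ|² 4πr² dr.
Recall ∫₀^∞ r^m e^(−r/β) dr = m!·β^(m+1), the ratio of the moment integral to the normalization integral gives ⟨r⟩ = 3·a/2.
Putting a = 3.36 gives 5.040.

⟨r⟩ ≈ 5.04 nm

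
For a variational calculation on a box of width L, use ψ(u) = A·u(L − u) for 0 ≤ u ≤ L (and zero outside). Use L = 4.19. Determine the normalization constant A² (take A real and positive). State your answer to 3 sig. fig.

The normalization condition is ∫|ψ|² du = 1 from 0 to L.
Expanding the polynomial and integrating term by term, ∫|ψ|² du = A²·(L^5/30).
So A² = (L^5/30)^(−1).
With L = 4.19: A² = 0.02323 and A = 0.1524.

A^2 ≈ 0.0232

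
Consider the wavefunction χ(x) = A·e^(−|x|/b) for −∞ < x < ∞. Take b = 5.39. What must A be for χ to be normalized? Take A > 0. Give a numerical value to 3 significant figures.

A ≈ 0.431

Require ∫ |χ|² dx = 1 over the whole domain.
∫|χ|² dx = A²·(b).
Setting this equal to 1 gives A² = 1/(b).
Substituting b = 5.39 gives A² = 0.1855, so A = 0.4307.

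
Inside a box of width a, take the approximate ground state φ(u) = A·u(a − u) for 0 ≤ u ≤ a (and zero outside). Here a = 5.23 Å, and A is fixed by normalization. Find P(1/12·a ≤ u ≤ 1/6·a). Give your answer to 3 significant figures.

P ≈ 0.0304

P = ∫_{1/12·a}^{1/6·a} |φ(u)|² du.
With A² fixed by ∫|φ|² = 1, i.e. A² = (a^5/30)^(−1), substitute and integrate.
Let t = u/a; then A² and the length scale cancel, so P = ∫_{1/12}^{1/6} t^2·(1 - t)^2 dt ÷ ∫_{0}^{1} t^2·(1 - t)^2 dt.
With ∫ t^2·(1 - t)^2 dt = t^3·(6·t^2 - 15·t + 10)/30 + C, the region integral is ≈ 0.0010135 and the full one is 1/30.
Evaluating gives P = 0.03041.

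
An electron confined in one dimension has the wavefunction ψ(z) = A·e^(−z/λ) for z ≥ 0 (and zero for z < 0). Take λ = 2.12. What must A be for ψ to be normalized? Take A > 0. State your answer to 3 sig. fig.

A ≈ 0.971

Normalization requires ∫|ψ|² dz = 1, integrated from 0 to ∞.
∫|ψ|² dz = A²·(λ/2).
Plugging in λ = 2.12 yields A = 0.9713.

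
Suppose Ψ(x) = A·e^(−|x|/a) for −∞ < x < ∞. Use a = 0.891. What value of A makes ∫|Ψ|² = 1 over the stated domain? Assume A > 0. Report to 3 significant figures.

Require ∫ |Ψ|² dx = 1 over the whole domain.
The integral (without the A² prefactor) comes out to a.
Setting this equal to 1 gives A² = 1/(a).
Substituting a = 0.891 gives A² = 1.122, so A = 1.059.

A ≈ 1.06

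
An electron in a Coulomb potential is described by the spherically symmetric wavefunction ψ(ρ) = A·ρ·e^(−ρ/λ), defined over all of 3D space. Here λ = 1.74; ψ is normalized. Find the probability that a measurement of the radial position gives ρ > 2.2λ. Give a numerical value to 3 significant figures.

P ≈ 0.551

P = ∫ |ψ|² 4πρ² dρ over ρ > 2.2λ.
A² is fixed by ∫₀^∞ 4πρ²|ψ|² dρ = 1, i.e. A² = (3·π·λ^5)^(−1).
Let u = ρ/λ; then A², 4π and the length scale all cancel, so P = ∫_{2.2}^{∞} u^4·e^(-2·u) du ÷ ∫_{0}^{∞} u^4·e^(-2·u) du.
An antiderivative of u^4·e^(-2·u) is -(u^4/2 + u^3 + 3·u^2/2 + 3·u/2 + 3/4)·e^(-2·u); evaluating from 2.2 to ∞ gives ≈ 0.41339, while the full integral is 3/4.
This evaluates to P = 0.5512.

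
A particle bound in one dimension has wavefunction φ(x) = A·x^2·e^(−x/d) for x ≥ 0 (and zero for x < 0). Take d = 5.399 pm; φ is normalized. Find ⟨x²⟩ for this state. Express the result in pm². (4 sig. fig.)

⟨x^2⟩ ≈ 218.6 pm^2

By definition ⟨x²⟩ = ∫ x^2 |φ(x)|² dx.
The ratio of the moment integral to the normalization integral gives ⟨x²⟩ = 15·d^2/2.
Putting d = 5.399 gives 218.62.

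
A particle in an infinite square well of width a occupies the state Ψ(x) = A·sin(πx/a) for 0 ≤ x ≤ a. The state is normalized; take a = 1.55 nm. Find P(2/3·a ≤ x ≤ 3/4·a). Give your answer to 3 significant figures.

P ≈ 0.105

|Ψ|² is the probability density, so P = ∫_{2/3·a}^{3/4·a} |Ψ|² dx.
Since A² = 1/(a/2), this is the region integral divided by the full normalization integral.
Let u = x/a; then A² and the length scale cancel, so P = ∫_{2/3}^{3/4} sin(π·u)^2 du ÷ ∫_{0}^{1} sin(π·u)^2 du.
Using ∫ sin(π·u)^2 du = u/2 - sin(2·π·u)/(4·π), the numerator is -√(3)/(8·π) + 1/24 + 1/(4·π) and the denominator is 1/2.
Evaluating gives P = (-3·√(3) + π + 6)/(12·π).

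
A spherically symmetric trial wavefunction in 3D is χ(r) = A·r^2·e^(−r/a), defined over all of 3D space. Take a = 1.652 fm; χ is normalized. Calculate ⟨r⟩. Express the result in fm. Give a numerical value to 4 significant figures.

The expectation value is the |χ|²-weighted average of r: ∫ r|χ|² 4πr² dr.
With ∫₀^∞ r^7 e^(−αr) dr = 7!/α^8, the ratio of the moment integral to the normalization integral gives ⟨r⟩ = 7·a/2.
Putting a = 1.652 gives 5.7820.

⟨r⟩ ≈ 5.782 fm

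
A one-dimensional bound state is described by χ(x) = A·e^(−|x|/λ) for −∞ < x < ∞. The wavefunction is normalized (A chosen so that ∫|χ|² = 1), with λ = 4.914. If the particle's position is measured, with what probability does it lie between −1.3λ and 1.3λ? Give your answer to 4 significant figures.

P ≈ 0.9257

|χ|² is the probability density, so P = ∫_{−1.3λ}^{1.3λ} |χ|² dx.
Since A² = 1/(λ), this is the region integral divided by the full normalization integral.
By symmetry take twice the x ≥ 0 contribution in numerator and denominator; the 2's cancel. In terms of u = x/λ (A² and the length scale cancel between numerator and denominator), P = [∫_{0}^{1.3} e^(-2·u) du] / [∫_{0}^{∞} e^(-2·u) du].
With ∫ e^(-2·u) du = -e^(-2·u)/2 + C, the region integral is 1/2 - e^(-13/5)/2 and the full one is 1/2.
Taking the ratio, P = 0.92573.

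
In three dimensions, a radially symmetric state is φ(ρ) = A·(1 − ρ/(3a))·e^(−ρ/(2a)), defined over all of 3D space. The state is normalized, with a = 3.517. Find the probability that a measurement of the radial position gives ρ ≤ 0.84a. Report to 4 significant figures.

P = ∫ |φ|² 4πρ² dρ over ρ ≤ 0.84a.
A² is fixed by ∫₀^∞ 4πρ²|φ|² dρ = 1, i.e. A² = (8·π·a^3/3)^(−1).
Let u = ρ/a; then A², 4π and the length scale all cancel, so P = ∫_{0}^{0.84} u^2·(1 - u/3)^2·e^(-u) du ÷ ∫_{0}^{∞} u^2·(1 - u/3)^2·e^(-u) du.
Using ∫ u^2·(1 - u/3)^2·e^(-u) du = (-u^4 + 2·u^3 - 3·u^2 - 6·u - 6)·e^(-u)/9, the numerator is ≈ 0.0685431 and the denominator is 2/3.
Taking the ratio yields P = 0.10281.

P ≈ 0.1028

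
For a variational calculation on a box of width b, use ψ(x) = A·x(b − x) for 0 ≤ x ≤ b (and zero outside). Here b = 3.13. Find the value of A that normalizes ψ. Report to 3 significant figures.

A ≈ 0.316

We need A² ∫|f|² dx = 1, taking the integral from 0 to b.
Expanding the polynomial and integrating term by term, with ψ = A·x(b − x), the integral evaluates to A²·[b^5/30].
Substituting b = 3.13 gives A² = 0.09986, so A = 0.3160.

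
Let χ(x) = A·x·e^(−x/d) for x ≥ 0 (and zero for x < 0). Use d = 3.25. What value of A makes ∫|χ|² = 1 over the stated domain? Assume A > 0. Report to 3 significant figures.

A ≈ 0.341

Normalization requires ∫|χ|² dx = 1, integrated from 0 to ∞.
With ∫₀^∞ x^2 e^(−αx) dx = 2!/α^3, carrying out the integral gives A² · d^3/4.
Hence A² = 1/[d^3/4].
Substituting d = 3.25 gives A² = 0.1165, so A = 0.3414.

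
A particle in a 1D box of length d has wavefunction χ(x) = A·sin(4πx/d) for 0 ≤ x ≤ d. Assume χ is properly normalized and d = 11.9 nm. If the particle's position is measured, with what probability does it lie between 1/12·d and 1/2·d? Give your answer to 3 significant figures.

P ≈ 0.451

|χ|² is the probability density, so P = ∫_{1/12·d}^{1/2·d} |χ|² dx.
Since A² = 1/(d/2), this is the region integral divided by the full normalization integral.
Substituting u = x/d, A² and the length scale cancel in the ratio: P = ∫_{1/12}^{1/2} sin(4·π·u)^2 du / ∫_{0}^{1} sin(4·π·u)^2 du.
Using ∫ sin(4·π·u)^2 du = u/2 - sin(4·π·u)·cos(4·π·u)/(8·π), the numerator is √(3)/(32·π) + 5/24 and the denominator is 1/2.
The result is P = √(3)/(16·π) + 5/12.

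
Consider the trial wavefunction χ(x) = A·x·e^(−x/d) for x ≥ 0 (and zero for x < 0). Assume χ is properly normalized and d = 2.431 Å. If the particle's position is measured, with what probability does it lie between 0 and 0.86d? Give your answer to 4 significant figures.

P ≈ 0.2481

The probability is P = ∫ |χ|² dx over [0, 0.86d].
The normalization integral ∫|χ|²dx over the whole domain equals d^3/4·A², and A² cancels in the ratio.
In terms of u = x/d (A² and the length scale cancel between numerator and denominator), P = [∫_{0}^{0.86} u^2·e^(-2·u) du] / [∫_{0}^{∞} u^2·e^(-2·u) du].
An antiderivative of u^2·e^(-2·u) is -(2·u^2 + 2·u + 1)·e^(-2·u)/4; evaluating from 0 to 0.86 gives 1/4 - 5249·e^(-43/25)/5000, while the full integral is 1/4.
Evaluating gives P = 0.24807.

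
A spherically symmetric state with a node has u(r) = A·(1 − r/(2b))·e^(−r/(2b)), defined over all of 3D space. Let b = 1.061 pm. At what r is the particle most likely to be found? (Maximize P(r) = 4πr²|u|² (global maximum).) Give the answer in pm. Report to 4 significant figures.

r ≈ 5.555 pm

Differentiate P(r) = 4πr²|u|² with respect to r and set to zero.
Solving yields r = b·(√(5) + 3).
With b = 1.061, the most probable radial distance is 5.5555 pm.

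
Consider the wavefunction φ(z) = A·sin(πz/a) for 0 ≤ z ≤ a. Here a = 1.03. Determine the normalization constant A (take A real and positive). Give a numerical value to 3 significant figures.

Require ∫ |φ|² dz = 1 over the whole domain.
The integral (without the A² prefactor) comes out to a/2.
Hence A² = 1/[a/2].
With a = 1.03: A² = 1.942 and A = 1.393.

A ≈ 1.39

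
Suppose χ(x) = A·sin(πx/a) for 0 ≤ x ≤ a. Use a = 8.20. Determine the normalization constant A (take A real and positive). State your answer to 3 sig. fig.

A ≈ 0.494

Normalization requires ∫|χ|² dx = 1, integrated from 0 to a.
With ∫₀^a sin²(nπx/a) dx = a/2, with χ = A·sin(πx/a), the integral evaluates to A²·[a/2].
So A² = (a/2)^(−1).
Substituting a = 8.20 gives A² = 0.2439, so A = 0.4939.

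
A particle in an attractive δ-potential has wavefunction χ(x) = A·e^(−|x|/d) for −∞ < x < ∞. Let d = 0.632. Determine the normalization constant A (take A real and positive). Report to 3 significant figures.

Normalization requires ∫|χ|² dx = 1, integrated from −∞ to ∞.
Recall ∫₀^∞ x^m e^(−x/β) dx = m!·β^(m+1), ∫|χ|² dx = A²·(d).
Hence A² = 1/[d].
Substituting d = 0.632 gives A² = 1.582, so A = 1.258.

A ≈ 1.26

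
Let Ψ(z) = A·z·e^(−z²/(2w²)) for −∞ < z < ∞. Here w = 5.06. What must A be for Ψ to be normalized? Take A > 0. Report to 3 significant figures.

A ≈ 0.0933

We need A² ∫|f|² dz = 1, taking the integral from −∞ to ∞.
With Ψ = A·z·e^(−z²/(2w²)), the integral evaluates to A²·[√(π)·w^3/2].
Plugging in w = 5.06 yields A = 0.09333.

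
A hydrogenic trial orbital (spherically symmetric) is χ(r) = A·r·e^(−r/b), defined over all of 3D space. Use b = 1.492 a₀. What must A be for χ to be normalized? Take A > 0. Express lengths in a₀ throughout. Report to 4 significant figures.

A ≈ 0.1198 a₀^(-5/2)

The normalization condition is ∫|χ|² 4πr² dr = 1 from 0 to ∞.
(Spherical symmetry: dV = 4πr² dr.)
With ∫₀^∞ r^4 e^(−αr) dr = 4!/α^5, ∫|χ|² 4πr² dr = A²·(3·π·b^5).
Hence A² = 1/[3·π·b^5].
With b = 1.492: A² = 0.014351 and A = 0.11980.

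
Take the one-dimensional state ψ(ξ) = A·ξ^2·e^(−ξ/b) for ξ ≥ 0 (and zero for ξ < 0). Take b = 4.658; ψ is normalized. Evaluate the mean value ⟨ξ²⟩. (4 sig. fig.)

The expectation value is the |ψ|²-weighted average of ξ^2: ∫ ξ^2|ψ|² dξ.
Evaluating both integrals, ⟨ξ²⟩ = 15·b^2/2.
Putting b = 4.658 gives 162.73.

⟨ξ^2⟩ ≈ 162.7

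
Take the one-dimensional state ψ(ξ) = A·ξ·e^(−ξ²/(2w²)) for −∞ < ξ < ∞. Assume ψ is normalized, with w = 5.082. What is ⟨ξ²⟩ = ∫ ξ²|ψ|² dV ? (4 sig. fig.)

The expectation value is the |ψ|²-weighted average of ξ^2: ∫ ξ^2|ψ|² dξ.
Since the A² factors cancel between numerator and denominator, ⟨ξ²⟩ = 3·w^2/2.
With w = 5.082, ⟨ξ^2⟩ = 38.740.

⟨ξ^2⟩ ≈ 38.74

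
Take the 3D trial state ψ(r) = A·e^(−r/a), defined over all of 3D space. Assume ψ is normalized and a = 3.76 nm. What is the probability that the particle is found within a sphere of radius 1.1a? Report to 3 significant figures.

With dV = 4πr²dr, the probability is ∫|ψ|² dV over r ≤ 1.1a.
A² is fixed by ∫₀^∞ 4πr²|ψ|² dr = 1, i.e. A² = (π·a^3)^(−1).
Substituting u = r/a, A², 4π and the length scale all cancel in the ratio: P = ∫_{0}^{1.1} u^2·e^(-2·u) du / ∫_{0}^{∞} u^2·e^(-2·u) du.
With ∫ u^2·e^(-2·u) du = -(2·u^2 + 2·u + 1)·e^(-2·u)/4 + C, the region integral is 1/4 - 281·e^(-11/5)/200 and the full one is 1/4.
This evaluates to P = 0.3773.

P ≈ 0.377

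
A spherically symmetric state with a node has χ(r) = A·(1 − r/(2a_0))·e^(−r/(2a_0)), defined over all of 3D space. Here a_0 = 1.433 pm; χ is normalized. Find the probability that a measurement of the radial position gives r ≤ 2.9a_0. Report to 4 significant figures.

P = ∫ |χ|² 4πr² dr over r ≤ 2.9a_0.
Normalization gives A² = 1/(8·π·a_0^3).
In terms of u = r/a_0 (A², 4π and the length scale all cancel between numerator and denominator), P = [∫_{0}^{2.9} u^2·(1 - u/2)^2·e^(-u) du] / [∫_{0}^{∞} u^2·(1 - u/2)^2·e^(-u) du].
With ∫ u^2·(1 - u/2)^2·e^(-u) du = -(u^4/4 + u^2 + 2·u + 2)·e^(-u) + C, the region integral is ≈ 0.135152 and the full one is 2.
The region integral divided by the full integral gives P = 0.067576.

P ≈ 0.06758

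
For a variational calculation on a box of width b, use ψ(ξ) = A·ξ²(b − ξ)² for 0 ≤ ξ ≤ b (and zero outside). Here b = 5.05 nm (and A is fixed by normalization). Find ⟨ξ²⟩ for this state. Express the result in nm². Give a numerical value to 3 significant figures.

⟨ξ²⟩ = ∫ ξ^2 |ψ|² dξ over the full domain.
Expanding the polynomial and integrating term by term, evaluating both integrals, ⟨ξ²⟩ = 3·b^2/11.
With b = 5.05, ⟨ξ^2⟩ = 6.955.

⟨ξ^2⟩ ≈ 6.96 nm^2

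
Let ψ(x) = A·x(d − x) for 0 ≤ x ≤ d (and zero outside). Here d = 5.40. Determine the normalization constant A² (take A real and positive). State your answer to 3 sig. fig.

A^2 ≈ 0.00653

Normalization requires ∫|ψ|² dx = 1, integrated from 0 to d.
Expanding the polynomial and integrating term by term, carrying out the integral gives A² · d^5/30.
With d = 5.40: A² = 0.006534 and A = 0.08083.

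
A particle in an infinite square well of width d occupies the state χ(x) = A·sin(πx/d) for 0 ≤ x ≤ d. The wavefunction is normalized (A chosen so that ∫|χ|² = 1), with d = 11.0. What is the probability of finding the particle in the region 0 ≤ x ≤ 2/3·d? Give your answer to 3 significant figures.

P ≈ 0.804

The probability is P = ∫ |χ|² dx over [0, 2/3·d].
With A² fixed by ∫|χ|² = 1, i.e. A² = (d/2)^(−1), substitute and integrate.
In terms of u = x/d (A² and the length scale cancel between numerator and denominator), P = [∫_{0}^{2/3} sin(π·u)^2 du] / [∫_{0}^{1} sin(π·u)^2 du].
With ∫ sin(π·u)^2 du = u/2 - sin(2·π·u)/(4·π) + C, the region integral is √(3)/(8·π) + 1/3 and the full one is 1/2.
The result is P = √(3)/(4·π) + 2/3.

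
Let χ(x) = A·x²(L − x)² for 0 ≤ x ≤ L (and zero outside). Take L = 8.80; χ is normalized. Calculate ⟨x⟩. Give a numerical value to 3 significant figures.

⟨x⟩ = ∫ x |χ|² dx over the full domain.
Expanding the polynomial and integrating term by term, since the A² factors cancel between numerator and denominator, ⟨x⟩ = L/2.
With L = 8.80, ⟨x⟩ = 4.400.

⟨x⟩ ≈ 4.40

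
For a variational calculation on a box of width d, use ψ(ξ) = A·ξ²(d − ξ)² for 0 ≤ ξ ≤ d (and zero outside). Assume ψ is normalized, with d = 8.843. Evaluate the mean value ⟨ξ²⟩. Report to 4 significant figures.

By definition ⟨ξ²⟩ = ∫ ξ^2 |ψ(ξ)|² dξ.
The ratio of the moment integral to the normalization integral gives ⟨ξ²⟩ = 3·d^2/11.
Putting d = 8.843 gives 21.327.

⟨ξ^2⟩ ≈ 21.33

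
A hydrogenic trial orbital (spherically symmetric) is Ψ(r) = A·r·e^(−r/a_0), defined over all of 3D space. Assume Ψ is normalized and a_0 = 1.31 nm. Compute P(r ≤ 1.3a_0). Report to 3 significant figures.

Integrate the radial probability density 4πr²|Ψ|² over r ≤ 1.3a_0.
A² is fixed by ∫₀^∞ 4πr²|Ψ|² dr = 1, i.e. A² = (3·π·a_0^5)^(−1).
Let u = r/a_0; then A², 4π and the length scale all cancel, so P = ∫_{0}^{1.3} u^4·e^(-2·u) du ÷ ∫_{0}^{∞} u^4·e^(-2·u) du.
Using ∫ u^4·e^(-2·u) du = -(u^4/2 + u^3 + 3·u^2/2 + 3·u/2 + 3/4)·e^(-2·u), the numerator is ≈ 0.091932 and the denominator is 3/4.
The region integral divided by the full integral gives P = 0.1226.

P ≈ 0.123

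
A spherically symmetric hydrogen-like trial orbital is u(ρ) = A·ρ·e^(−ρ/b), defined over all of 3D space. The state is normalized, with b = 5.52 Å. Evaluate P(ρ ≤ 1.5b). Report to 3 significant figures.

P ≈ 0.185

With dV = 4πρ²dρ, the probability is ∫|u|² dV over ρ ≤ 1.5b.
A² is fixed by ∫₀^∞ 4πρ²|u|² dρ = 1, i.e. A² = (3·π·b^5)^(−1).
Let t = ρ/b; then A², 4π and the length scale all cancel, so P = ∫_{0}^{1.5} t^4·e^(-2·t) dt ÷ ∫_{0}^{∞} t^4·e^(-2·t) dt.
Using ∫ t^4·e^(-2·t) dt = -(t^4/2 + t^3 + 3·t^2/2 + 3·t/2 + 3/4)·e^(-2·t), the numerator is 3/4 - 393·e^(-3)/32 and the denominator is 3/4.
The region integral divided by the full integral gives P = 0.1847.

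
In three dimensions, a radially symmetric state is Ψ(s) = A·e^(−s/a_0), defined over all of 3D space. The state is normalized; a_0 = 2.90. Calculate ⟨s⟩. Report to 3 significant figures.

⟨s⟩ ≈ 4.35

The expectation value is the |Ψ|²-weighted average of s: ∫ s|Ψ|² 4πs² ds.
With ∫₀^∞ s^3 e^(−αs) ds = 3!/α^4, evaluating both integrals, ⟨s⟩ = 3·a_0/2.
With a_0 = 2.90, ⟨s⟩ = 4.350.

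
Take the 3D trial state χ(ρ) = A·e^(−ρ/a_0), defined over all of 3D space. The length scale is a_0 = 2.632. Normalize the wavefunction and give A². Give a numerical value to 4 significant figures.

We need A² ∫|f|² 4πρ² dρ = 1, taking the integral from 0 to ∞.
In 3D with spherical symmetry the volume element is 4πρ² dρ.
∫|χ|² 4πρ² dρ = A²·(π·a_0^3).
Setting this equal to 1 gives A² = 1/(π·a_0^3).
Substituting a_0 = 2.632 gives A² = 0.017458, so A = 0.13213.

A^2 ≈ 0.01746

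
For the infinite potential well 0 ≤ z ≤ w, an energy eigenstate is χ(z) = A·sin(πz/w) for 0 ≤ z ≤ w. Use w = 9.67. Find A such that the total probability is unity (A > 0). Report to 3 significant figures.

Normalization requires ∫|χ|² dz = 1, integrated from 0 to w.
The integral (without the A² prefactor) comes out to w/2.
Hence A² = 1/[w/2].
With w = 9.67: A² = 0.2068 and A = 0.4548.

A ≈ 0.455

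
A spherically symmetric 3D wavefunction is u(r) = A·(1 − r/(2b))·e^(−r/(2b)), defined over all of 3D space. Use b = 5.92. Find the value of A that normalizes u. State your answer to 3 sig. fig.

A ≈ 0.0138

The normalization condition is ∫|u|² 4πr² dr = 1 from 0 to ∞.
The angular integral contributes 4π, leaving ∫₀^∞ r²|u|² dr.
Using ∫₀^∞ rⁿ e^(−αr) dr = n!/αⁿ⁺¹, with u = A·(1 − r/(2b))·e^(−r/(2b)), the integral evaluates to A²·[8·π·b^3].
Hence A² = 1/[8·π·b^3].
Plugging in b = 5.92 yields A = 0.01385.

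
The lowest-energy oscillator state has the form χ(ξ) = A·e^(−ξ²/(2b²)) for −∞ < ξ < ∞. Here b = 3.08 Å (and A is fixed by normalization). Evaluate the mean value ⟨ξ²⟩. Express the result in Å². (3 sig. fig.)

⟨ξ^2⟩ ≈ 4.74 Å^2

⟨ξ²⟩ = ∫ ξ^2 |χ|² dξ over the full domain.
The ratio of the moment integral to the normalization integral gives ⟨ξ²⟩ = b^2/2.
With b = 3.08, ⟨ξ^2⟩ = 4.743.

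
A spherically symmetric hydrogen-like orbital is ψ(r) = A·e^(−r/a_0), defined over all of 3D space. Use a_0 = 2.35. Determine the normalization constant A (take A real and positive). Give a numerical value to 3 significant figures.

The normalization condition is ∫|ψ|² 4πr² dr = 1 from 0 to ∞.
The angular integral contributes 4π, leaving ∫₀^∞ r²|ψ|² dr.
Carrying out the integral gives A² · π·a_0^3.
Substituting a_0 = 2.35 gives A² = 0.02453, so A = 0.1566.

A ≈ 0.157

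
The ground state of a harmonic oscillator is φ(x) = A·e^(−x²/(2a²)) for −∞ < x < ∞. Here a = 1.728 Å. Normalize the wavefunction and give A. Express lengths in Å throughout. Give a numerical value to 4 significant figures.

A ≈ 0.5714 Å^(-1/2)

We need A² ∫|f|² dx = 1, taking the integral from −∞ to ∞.
Differentiating ∫e^(−αx²) dx = √(π/α) under α to get the higher moments, carrying out the integral gives A² · √(π)·a.
Setting this equal to 1 gives A² = 1/(√(π)·a).
Plugging in a = 1.728 yields A = 0.57140.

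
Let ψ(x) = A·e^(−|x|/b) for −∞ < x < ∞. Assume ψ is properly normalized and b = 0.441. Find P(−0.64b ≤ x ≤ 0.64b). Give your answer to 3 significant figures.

P ≈ 0.722

P = ∫_{−0.64b}^{0.64b} |ψ(x)|² dx.
With A² fixed by ∫|ψ|² = 1, i.e. A² = (b)^(−1), substitute and integrate.
Both integrals are even about x = 0, so only the x ≥ 0 halves are needed (the factors of 2 cancel). In terms of u = x/b (A² and the length scale cancel between numerator and denominator), P = [∫_{0}^{0.64} e^(-2·u) du] / [∫_{0}^{∞} e^(-2·u) du].
An antiderivative of e^(-2·u) is -e^(-2·u)/2; evaluating from 0 to 0.64 gives 1/2 - e^(-32/25)/2, while the full integral is 1/2.
This works out to P = 0.7220.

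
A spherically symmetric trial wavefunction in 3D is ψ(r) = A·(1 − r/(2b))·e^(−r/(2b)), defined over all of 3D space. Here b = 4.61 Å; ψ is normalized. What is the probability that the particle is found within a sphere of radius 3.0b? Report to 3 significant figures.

P ≈ 0.0727

Integrate the radial probability density 4πr²|ψ|² over r ≤ 3.0b.
The full normalization integral is A²·[8·π·b^3] = 1, fixing A².
In terms of u = r/b (A², 4π and the length scale all cancel between numerator and denominator), P = [∫_{0}^{3.0} u^2·(1 - u/2)^2·e^(-u) du] / [∫_{0}^{∞} u^2·(1 - u/2)^2·e^(-u) du].
An antiderivative of u^2·(1 - u/2)^2·e^(-u) is -(u^4/4 + u^2 + 2·u + 2)·e^(-u); evaluating from 0 to 3.0 gives 2 - 149·e^(-3)/4, while the full integral is 2.
This evaluates to P = 0.07272.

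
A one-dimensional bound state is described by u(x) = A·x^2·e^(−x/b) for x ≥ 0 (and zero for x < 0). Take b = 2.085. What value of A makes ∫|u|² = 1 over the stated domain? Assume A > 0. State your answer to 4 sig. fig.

A ≈ 0.1840

Require ∫ |u|² dx = 1 over the whole domain.
∫|u|² dx = A²·(3·b^5/4).
Plugging in b = 2.085 yields A = 0.18395.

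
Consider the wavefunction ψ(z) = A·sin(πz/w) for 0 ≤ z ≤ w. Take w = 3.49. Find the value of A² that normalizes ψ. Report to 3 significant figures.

Require ∫ |ψ|² dz = 1 over the whole domain.
With ψ = A·sin(πz/w), the integral evaluates to A²·[w/2].
Setting this equal to 1 gives A² = 1/(w/2).
Plugging in w = 3.49 yields A = 0.7570.

A^2 ≈ 0.573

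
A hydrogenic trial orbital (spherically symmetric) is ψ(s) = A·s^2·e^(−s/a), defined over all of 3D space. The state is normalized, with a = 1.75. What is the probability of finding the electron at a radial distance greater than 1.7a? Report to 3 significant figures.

P ≈ 0.942

P = ∫ |ψ|² 4πs² ds over s > 1.7a.
A² is fixed by ∫₀^∞ 4πs²|ψ|² ds = 1, i.e. A² = (45·π·a^7/2)^(−1).
In terms of u = s/a (A², 4π and the length scale all cancel between numerator and denominator), P = [∫_{1.7}^{∞} u^6·e^(-2·u) du] / [∫_{0}^{∞} u^6·e^(-2·u) du].
With ∫ u^6·e^(-2·u) du = -(4·u^6 + 12·u^5 + 30·u^4 + 60·u^3 + 90·u^2 + 90·u + 45)·e^(-2·u)/8 + C, the region integral is ≈ 5.2996 and the full one is 45/8.
This evaluates to P = 0.9421.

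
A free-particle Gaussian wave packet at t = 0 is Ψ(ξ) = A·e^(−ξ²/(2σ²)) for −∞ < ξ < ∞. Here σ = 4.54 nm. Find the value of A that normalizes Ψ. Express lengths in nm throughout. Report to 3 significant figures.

Require ∫ |Ψ|² dξ = 1 over the whole domain.
Using the Gaussian integral ∫_{−∞}^{∞} e^(−αξ²) dξ = √(π/α), with Ψ = A·e^(−ξ²/(2σ²)), the integral evaluates to A²·[√(π)·σ].
With σ = 4.54: A² = 0.1243 and A = 0.3525.

A ≈ 0.353 nm^(-1/2)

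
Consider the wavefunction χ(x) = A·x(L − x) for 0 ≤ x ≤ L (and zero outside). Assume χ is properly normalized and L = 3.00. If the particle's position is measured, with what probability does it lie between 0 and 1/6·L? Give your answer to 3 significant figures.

P = ∫_{0}^{1/6·L} |χ(x)|² dx.
Since A² = 1/(L^5/30), this is the region integral divided by the full normalization integral.
Let u = x/L; then A² and the length scale cancel, so P = ∫_{0}^{1/6} u^2·(1 - u)^2 du ÷ ∫_{0}^{1} u^2·(1 - u)^2 du.
Using ∫ u^2·(1 - u)^2 du = u^3·(6·u^2 - 15·u + 10)/30, the numerator is ≈ 0.0011831 and the denominator is 1/30.
Evaluating gives P = 23/648.

P ≈ 0.0355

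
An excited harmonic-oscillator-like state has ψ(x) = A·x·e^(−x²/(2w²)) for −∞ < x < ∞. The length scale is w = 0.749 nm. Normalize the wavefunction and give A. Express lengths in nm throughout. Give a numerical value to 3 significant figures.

We need A² ∫|f|² dx = 1, taking the integral from −∞ to ∞.
∫|ψ|² dx = A²·(√(π)·w^3/2).
Hence A² = 1/[√(π)·w^3/2].
Plugging in w = 0.749 yields A = 1.639.

A ≈ 1.64 nm^(-3/2)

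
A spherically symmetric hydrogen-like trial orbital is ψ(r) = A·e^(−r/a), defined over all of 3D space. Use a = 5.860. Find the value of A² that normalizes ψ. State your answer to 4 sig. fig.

A^2 ≈ 0.001582

Normalization requires ∫|ψ|² 4πr² dr = 1, integrated from 0 to ∞.
In 3D with spherical symmetry the volume element is 4πr² dr.
Using ∫₀^∞ rⁿ e^(−αr) dr = n!/αⁿ⁺¹, with ψ = A·e^(−r/a), the integral evaluates to A²·[π·a^3].
Hence A² = 1/[π·a^3].
With a = 5.860: A² = 0.0015818 and A = 0.039772.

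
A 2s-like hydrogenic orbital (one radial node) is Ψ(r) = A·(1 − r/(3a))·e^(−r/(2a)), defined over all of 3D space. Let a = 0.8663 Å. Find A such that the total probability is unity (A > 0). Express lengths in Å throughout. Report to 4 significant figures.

Require ∫ |Ψ|² 4πr² dr = 1 over the whole domain.
The angular integral contributes 4π, leaving ∫₀^∞ r²|Ψ|² dr.
Using ∫₀^∞ rⁿ e^(−αr) dr = n!/αⁿ⁺¹, carrying out the integral gives A² · 8·π·a^3/3.
So A² = (8·π·a^3/3)^(−1).
With a = 0.8663: A² = 0.18360 and A = 0.42849.

A ≈ 0.4285 Å^(-3/2)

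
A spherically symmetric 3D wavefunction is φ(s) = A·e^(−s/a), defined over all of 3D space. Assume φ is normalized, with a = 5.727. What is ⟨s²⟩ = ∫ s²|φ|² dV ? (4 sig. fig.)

⟨s^2⟩ ≈ 98.40

⟨s²⟩ = ∫ s^2 |φ|² 4πs² ds over the full domain.
Using ∫₀^∞ sⁿ e^(−αs) ds = n!/αⁿ⁺¹, the ratio of the moment integral to the normalization integral gives ⟨s²⟩ = 3·a^2.
Putting a = 5.727 gives 98.396.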